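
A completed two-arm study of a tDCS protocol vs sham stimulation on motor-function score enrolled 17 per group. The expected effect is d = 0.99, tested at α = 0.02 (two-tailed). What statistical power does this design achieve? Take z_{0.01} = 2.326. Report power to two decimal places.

For two equal groups, power = Φ(d·√(n/2) − z_{α/2}).
d·√(n/2) = 0.99 × √(17/2) = 0.99 × 2.915 = 2.886.
z_β = 2.886 − 2.326 = 0.560.
Power = Φ(0.560) = 0.712.

power ≈ 0.71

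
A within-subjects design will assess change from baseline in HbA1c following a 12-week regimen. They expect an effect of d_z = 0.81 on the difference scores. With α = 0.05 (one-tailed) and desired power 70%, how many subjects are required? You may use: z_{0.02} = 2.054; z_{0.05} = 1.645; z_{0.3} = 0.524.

n = 8 pairs

For a paired (one-sample on differences) test: n = ((z_{α} + z_β) / d)².
z_{α} + z_β = 1.645 + 0.524 = 2.169.
n = (2.169 / 0.81)² = 2.678² = 7.17.
Round up.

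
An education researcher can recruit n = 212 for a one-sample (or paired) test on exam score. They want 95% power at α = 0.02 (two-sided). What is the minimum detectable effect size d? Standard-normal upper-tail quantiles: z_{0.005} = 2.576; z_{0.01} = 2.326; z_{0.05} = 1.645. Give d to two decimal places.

For a single sample (or paired design) of n = 212: d_min = (z_{α/2} + z_β)/√n.
z-sum = 2.326 + 1.645 = 3.971.
d_min = 3.971 / √212 = 3.971 / 14.560 = 0.273.

d_min ≈ 0.27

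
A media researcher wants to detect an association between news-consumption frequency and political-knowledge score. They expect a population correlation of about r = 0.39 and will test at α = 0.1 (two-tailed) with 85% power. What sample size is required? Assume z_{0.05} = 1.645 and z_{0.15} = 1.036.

Fisher's z: C = ½·ln((1+r)/(1−r)) = ½·ln(2.2787) = 0.4118.
n = ((z_{α/2} + z_β)/C)² + 3.
(1.645 + 1.036) / 0.4118 = 2.681 / 0.4118 = 6.510.
n = 6.510² + 3 = 42.39 + 3 = 45.4.
Round up.

n = 46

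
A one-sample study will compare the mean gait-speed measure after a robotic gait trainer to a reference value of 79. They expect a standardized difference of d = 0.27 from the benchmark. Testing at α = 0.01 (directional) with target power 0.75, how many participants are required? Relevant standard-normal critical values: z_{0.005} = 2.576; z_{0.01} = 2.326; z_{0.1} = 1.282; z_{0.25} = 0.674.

n = 124

For a one-sample test: n = ((z_{α} + z_β) / d)².
z_{α} + z_β = 2.326 + 0.674 = 3.000.
n = (3.000 / 0.27)² = 11.111² = 123.46.
Round up.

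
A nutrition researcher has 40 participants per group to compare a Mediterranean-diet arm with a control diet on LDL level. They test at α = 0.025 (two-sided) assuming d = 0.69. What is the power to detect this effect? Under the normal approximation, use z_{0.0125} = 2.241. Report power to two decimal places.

power ≈ 0.80

For two equal groups, power = Φ(d·√(n/2) − z_{α/2}).
d·√(n/2) = 0.69 × √(40/2) = 0.69 × 4.472 = 3.086.
z_β = 3.086 − 2.241 = 0.845.
Power = Φ(0.845) = 0.801.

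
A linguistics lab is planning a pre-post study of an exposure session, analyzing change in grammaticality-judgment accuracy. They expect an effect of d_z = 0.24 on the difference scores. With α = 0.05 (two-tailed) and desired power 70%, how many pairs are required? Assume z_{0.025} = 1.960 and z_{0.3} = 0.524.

For a paired (one-sample on differences) test: n = ((z_{α/2} + z_β) / d)².
z_{α/2} + z_β = 1.960 + 0.524 = 2.484.
n = (2.484 / 0.24)² = 10.350² = 107.12.
Round up.

n = 108 pairs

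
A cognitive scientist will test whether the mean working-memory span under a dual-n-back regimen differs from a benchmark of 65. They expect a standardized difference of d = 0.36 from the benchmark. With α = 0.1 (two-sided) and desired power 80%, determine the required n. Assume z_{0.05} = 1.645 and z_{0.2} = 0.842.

For a one-sample test: n = ((z_{α/2} + z_β) / d)².
z_{α/2} + z_β = 1.645 + 0.842 = 2.487.
n = (2.487 / 0.36)² = 6.908² = 47.73.
Round up.

n = 48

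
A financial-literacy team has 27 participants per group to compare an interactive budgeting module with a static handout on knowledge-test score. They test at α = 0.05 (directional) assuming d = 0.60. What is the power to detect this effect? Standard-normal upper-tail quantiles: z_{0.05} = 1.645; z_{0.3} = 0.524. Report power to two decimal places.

For two equal groups, power = Φ(d·√(n/2) − z_{α}).
d·√(n/2) = 0.60 × √(27/2) = 0.60 × 3.674 = 2.205.
z_β = 2.205 − 1.645 = 0.560.
Power = Φ(0.560) = 0.712.

power ≈ 0.71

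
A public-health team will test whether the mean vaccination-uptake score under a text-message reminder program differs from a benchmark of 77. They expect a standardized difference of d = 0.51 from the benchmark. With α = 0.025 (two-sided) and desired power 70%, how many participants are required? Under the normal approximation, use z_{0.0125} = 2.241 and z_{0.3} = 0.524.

n = 30

For a one-sample test: n = ((z_{α/2} + z_β) / d)².
z_{α/2} + z_β = 2.241 + 0.524 = 2.765.
n = (2.765 / 0.51)² = 5.422² = 29.39.
Round up.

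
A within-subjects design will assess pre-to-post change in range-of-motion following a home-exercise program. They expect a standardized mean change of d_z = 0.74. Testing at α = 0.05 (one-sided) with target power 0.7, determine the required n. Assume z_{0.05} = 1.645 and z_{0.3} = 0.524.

n = 9 pairs

For a paired (one-sample on differences) test: n = ((z_{α} + z_β) / d)².
z_{α} + z_β = 1.645 + 0.524 = 2.169.
n = (2.169 / 0.74)² = 2.931² = 8.59.
Round up.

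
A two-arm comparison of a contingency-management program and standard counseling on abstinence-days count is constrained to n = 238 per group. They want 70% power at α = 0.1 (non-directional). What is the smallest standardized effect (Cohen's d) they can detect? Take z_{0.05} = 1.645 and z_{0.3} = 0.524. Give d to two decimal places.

d_min ≈ 0.20

For two independent groups of n = 238 each: d_min = (z_{α/2} + z_β)·√(2/n).
z-sum = 1.645 + 0.524 = 2.169.
d_min = 2.169 × √(2/238) = 2.169 × 0.0917 = 0.199.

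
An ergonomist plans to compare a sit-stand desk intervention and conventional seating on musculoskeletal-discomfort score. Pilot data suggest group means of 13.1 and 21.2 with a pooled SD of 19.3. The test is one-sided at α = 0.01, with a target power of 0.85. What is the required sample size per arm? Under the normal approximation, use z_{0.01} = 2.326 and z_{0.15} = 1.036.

Cohen's d = |M₁ − M₂| / SD_pooled = |13.1 − 21.2| / 19.3 = 8.1 / 19.3 = 0.420.
For two independent groups with equal n: n = 2·((z_{α} + z_β) / d)².
z_{α} + z_β = 2.326 + 1.036 = 3.362.
n = 2 × (3.362 / 0.420)² = 2 × 8.005² = 2 × 64.08 = 128.2.
Round up to the next whole participant.

n = 129 per group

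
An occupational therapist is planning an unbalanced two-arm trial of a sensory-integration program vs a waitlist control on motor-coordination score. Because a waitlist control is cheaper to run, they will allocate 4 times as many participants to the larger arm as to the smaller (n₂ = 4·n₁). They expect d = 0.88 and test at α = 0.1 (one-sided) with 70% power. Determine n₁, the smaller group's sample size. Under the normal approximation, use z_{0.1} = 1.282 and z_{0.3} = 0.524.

With allocation ratio k = n₂/n₁ = 4, Var(x̄₁−x̄₂) = σ²(1/n₁ + 1/(k·n₁)) = σ²·(k+1)/(k·n₁).
So n₁ = (1 + 1/k)·((z_{α} + z_β)/d)² = 1.250 × (1.806/0.88)².
n₁ = 1.250 × 4.21 = 5.3.
Round up: n₁ = 6, giving n₂ = 4 × 6 = 24.

n₁ = 6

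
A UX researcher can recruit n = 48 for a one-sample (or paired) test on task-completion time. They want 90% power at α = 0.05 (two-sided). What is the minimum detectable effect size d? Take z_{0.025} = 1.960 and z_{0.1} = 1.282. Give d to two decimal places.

For a single sample (or paired design) of n = 48: d_min = (z_{α/2} + z_β)/√n.
z-sum = 1.960 + 1.282 = 3.242.
d_min = 3.242 / √48 = 3.242 / 6.928 = 0.468.

d_min ≈ 0.47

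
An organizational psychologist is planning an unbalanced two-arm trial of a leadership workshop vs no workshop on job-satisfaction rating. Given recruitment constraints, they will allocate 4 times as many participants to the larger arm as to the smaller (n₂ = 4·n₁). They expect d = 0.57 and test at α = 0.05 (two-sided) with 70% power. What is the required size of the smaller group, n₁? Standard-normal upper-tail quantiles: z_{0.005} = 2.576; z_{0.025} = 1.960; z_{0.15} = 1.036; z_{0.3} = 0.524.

With allocation ratio k = n₂/n₁ = 4, Var(x̄₁−x̄₂) = σ²(1/n₁ + 1/(k·n₁)) = σ²·(k+1)/(k·n₁).
So n₁ = (1 + 1/k)·((z_{α/2} + z_β)/d)² = 1.250 × (2.484/0.57)².
n₁ = 1.250 × 18.99 = 23.7.
Round up: n₁ = 24, giving n₂ = 4 × 24 = 96.

n₁ = 24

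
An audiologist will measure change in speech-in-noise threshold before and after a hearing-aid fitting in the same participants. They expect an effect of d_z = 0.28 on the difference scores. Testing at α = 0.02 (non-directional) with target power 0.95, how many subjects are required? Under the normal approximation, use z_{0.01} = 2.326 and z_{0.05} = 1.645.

n = 202 pairs

For a paired (one-sample on differences) test: n = ((z_{α/2} + z_β) / d)².
z_{α/2} + z_β = 2.326 + 1.645 = 3.971.
n = (3.971 / 0.28)² = 14.182² = 201.13.
Round up.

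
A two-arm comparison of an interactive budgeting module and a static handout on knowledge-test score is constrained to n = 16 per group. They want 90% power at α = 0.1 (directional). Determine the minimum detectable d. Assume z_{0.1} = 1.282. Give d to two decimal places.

For two independent groups of n = 16 each: d_min = (z_{α} + z_β)·√(2/n).
z-sum = 1.282 + 1.282 = 2.564.
d_min = 2.564 × √(2/16) = 2.564 × 0.3536 = 0.907.

d_min ≈ 0.91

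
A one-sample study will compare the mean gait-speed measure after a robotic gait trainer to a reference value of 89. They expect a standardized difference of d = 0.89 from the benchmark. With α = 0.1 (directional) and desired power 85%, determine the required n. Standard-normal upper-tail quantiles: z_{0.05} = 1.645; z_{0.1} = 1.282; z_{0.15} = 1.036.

For a one-sample test: n = ((z_{α} + z_β) / d)².
z_{α} + z_β = 1.282 + 1.036 = 2.318.
n = (2.318 / 0.89)² = 2.604² = 6.78.
Round up.

n = 7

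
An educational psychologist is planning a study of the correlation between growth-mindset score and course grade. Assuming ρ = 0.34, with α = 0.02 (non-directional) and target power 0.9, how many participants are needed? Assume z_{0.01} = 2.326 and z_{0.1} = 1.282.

n = 107

Fisher's z: C = ½·ln((1+r)/(1−r)) = ½·ln(2.0303) = 0.3541.
n = ((z_{α/2} + z_β)/C)² + 3.
(2.326 + 1.282) / 0.3541 = 3.608 / 0.3541 = 10.189.
n = 10.189² + 3 = 103.82 + 3 = 106.8.
Round up.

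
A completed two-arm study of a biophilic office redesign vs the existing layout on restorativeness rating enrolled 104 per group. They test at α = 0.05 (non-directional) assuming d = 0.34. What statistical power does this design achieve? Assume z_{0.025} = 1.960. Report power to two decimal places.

power ≈ 0.69

For two equal groups, power = Φ(d·√(n/2) − z_{α/2}).
d·√(n/2) = 0.34 × √(104/2) = 0.34 × 7.211 = 2.452.
z_β = 2.452 − 1.960 = 0.492.
Power = Φ(0.492) = 0.689.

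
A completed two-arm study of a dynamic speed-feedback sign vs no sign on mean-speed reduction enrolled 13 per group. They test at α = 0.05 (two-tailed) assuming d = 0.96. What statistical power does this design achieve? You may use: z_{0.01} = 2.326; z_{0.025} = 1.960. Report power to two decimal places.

power ≈ 0.69

For two equal groups, power = Φ(d·√(n/2) − z_{α/2}).
d·√(n/2) = 0.96 × √(13/2) = 0.96 × 2.550 = 2.448.
z_β = 2.448 − 1.960 = 0.488.
Power = Φ(0.488) = 0.687.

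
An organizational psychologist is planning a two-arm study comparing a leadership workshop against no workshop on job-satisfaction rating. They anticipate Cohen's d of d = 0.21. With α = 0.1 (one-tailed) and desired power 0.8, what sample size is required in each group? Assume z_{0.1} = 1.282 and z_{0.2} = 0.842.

n = 205 per group

For two independent groups with equal n: n = 2·((z_{α} + z_β) / d)².
z_{α} + z_β = 1.282 + 0.842 = 2.124.
n = 2 × (2.124 / 0.21)² = 2 × 10.114² = 2 × 102.30 = 204.6.
Round up to the next whole participant.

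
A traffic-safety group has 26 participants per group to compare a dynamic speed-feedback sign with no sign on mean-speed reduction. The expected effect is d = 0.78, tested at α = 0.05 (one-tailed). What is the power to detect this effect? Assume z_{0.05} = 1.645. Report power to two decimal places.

power ≈ 0.88

For two equal groups, power = Φ(d·√(n/2) − z_{α}).
d·√(n/2) = 0.78 × √(26/2) = 0.78 × 3.606 = 2.812.
z_β = 2.812 − 1.645 = 1.167.
Power = Φ(1.167) = 0.878.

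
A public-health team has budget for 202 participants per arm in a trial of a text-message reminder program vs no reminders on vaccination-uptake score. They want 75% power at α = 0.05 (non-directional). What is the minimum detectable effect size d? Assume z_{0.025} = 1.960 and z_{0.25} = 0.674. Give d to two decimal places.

d_min ≈ 0.26

For two independent groups of n = 202 each: d_min = (z_{α/2} + z_β)·√(2/n).
z-sum = 1.960 + 0.674 = 2.634.
d_min = 2.634 × √(2/202) = 2.634 × 0.0995 = 0.262.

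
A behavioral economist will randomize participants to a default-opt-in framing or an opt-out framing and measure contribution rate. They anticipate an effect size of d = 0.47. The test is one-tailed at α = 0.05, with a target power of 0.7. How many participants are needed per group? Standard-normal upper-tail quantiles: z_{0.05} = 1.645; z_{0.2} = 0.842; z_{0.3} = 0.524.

For two independent groups with equal n: n = 2·((z_{α} + z_β) / d)².
z_{α} + z_β = 1.645 + 0.524 = 2.169.
n = 2 × (2.169 / 0.47)² = 2 × 4.615² = 2 × 21.30 = 42.6.
Round up to the next whole participant.

n = 43 per group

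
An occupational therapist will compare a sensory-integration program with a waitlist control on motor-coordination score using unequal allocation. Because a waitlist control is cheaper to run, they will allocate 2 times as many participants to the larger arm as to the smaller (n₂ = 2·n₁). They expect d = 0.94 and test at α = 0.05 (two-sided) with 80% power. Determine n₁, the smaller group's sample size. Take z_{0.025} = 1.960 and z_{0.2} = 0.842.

With allocation ratio k = n₂/n₁ = 2, Var(x̄₁−x̄₂) = σ²(1/n₁ + 1/(k·n₁)) = σ²·(k+1)/(k·n₁).
So n₁ = (1 + 1/k)·((z_{α/2} + z_β)/d)² = 1.500 × (2.802/0.94)².
n₁ = 1.500 × 8.89 = 13.3.
Round up: n₁ = 14, giving n₂ = 2 × 14 = 28.

n₁ = 14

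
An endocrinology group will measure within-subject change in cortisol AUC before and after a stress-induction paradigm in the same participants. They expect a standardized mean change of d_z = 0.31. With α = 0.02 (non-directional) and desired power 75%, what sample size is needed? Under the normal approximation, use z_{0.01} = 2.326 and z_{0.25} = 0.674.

For a paired (one-sample on differences) test: n = ((z_{α/2} + z_β) / d)².
z_{α/2} + z_β = 2.326 + 0.674 = 3.000.
n = (3.000 / 0.31)² = 9.677² = 93.65.
Round up.

n = 94 pairs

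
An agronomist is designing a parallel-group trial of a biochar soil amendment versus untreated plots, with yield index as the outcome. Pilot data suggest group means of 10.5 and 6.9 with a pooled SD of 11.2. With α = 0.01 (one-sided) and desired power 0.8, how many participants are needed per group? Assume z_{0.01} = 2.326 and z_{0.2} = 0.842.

Cohen's d = |M₁ − M₂| / SD_pooled = |10.5 − 6.9| / 11.2 = 3.6 / 11.2 = 0.321.
For two independent groups with equal n: n = 2·((z_{α} + z_β) / d)².
z_{α} + z_β = 2.326 + 0.842 = 3.168.
n = 2 × (3.168 / 0.321)² = 2 × 9.869² = 2 × 97.40 = 194.8.
Round up to the next whole participant.

n = 195 per group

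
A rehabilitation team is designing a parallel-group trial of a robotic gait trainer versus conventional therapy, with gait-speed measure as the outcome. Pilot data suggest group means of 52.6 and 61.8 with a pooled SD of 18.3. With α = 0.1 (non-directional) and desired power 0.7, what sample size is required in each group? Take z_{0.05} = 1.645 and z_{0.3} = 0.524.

n = 38 per group

Cohen's d = |M₁ − M₂| / SD_pooled = |52.6 − 61.8| / 18.3 = 9.2 / 18.3 = 0.503.
For two independent groups with equal n: n = 2·((z_{α/2} + z_β) / d)².
z_{α/2} + z_β = 1.645 + 0.524 = 2.169.
n = 2 × (2.169 / 0.503)² = 2 × 4.312² = 2 × 18.59 = 37.2.
Round up to the next whole participant.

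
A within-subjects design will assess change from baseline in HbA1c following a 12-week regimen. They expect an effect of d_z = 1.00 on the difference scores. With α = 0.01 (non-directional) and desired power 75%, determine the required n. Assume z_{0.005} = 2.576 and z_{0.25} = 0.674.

n = 11 pairs

For a paired (one-sample on differences) test: n = ((z_{α/2} + z_β) / d)².
z_{α/2} + z_β = 2.576 + 0.674 = 3.250.
n = (3.250 / 1.00)² = 3.250² = 10.56.
Round up.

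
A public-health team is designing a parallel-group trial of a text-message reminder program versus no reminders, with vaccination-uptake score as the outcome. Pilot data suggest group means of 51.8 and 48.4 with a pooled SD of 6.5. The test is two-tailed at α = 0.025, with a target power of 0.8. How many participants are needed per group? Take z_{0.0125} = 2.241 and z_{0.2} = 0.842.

n = 70 per group

Cohen's d = |M₁ − M₂| / SD_pooled = |51.8 − 48.4| / 6.5 = 3.4 / 6.5 = 0.523.
For two independent groups with equal n: n = 2·((z_{α/2} + z_β) / d)².
z_{α/2} + z_β = 2.241 + 0.842 = 3.083.
n = 2 × (3.083 / 0.523)² = 2 × 5.895² = 2 × 34.75 = 69.5.
Round up to the next whole participant.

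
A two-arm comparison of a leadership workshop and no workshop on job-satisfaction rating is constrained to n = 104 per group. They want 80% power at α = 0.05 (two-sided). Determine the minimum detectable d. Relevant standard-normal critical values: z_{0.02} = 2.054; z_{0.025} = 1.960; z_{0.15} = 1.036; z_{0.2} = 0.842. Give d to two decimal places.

For two independent groups of n = 104 each: d_min = (z_{α/2} + z_β)·√(2/n).
z-sum = 1.960 + 0.842 = 2.802.
d_min = 2.802 × √(2/104) = 2.802 × 0.1387 = 0.389.

d_min ≈ 0.39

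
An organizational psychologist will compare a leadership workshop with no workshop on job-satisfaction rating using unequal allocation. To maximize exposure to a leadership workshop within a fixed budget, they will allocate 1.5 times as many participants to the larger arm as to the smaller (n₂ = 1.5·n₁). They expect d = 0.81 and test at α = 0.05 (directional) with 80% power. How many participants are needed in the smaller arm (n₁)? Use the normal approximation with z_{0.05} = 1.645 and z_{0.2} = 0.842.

n₁ = 16

With allocation ratio k = n₂/n₁ = 1.5, Var(x̄₁−x̄₂) = σ²(1/n₁ + 1/(k·n₁)) = σ²·(k+1)/(k·n₁).
So n₁ = (1 + 1/k)·((z_{α} + z_β)/d)² = 1.667 × (2.487/0.81)².
n₁ = 1.667 × 9.43 = 15.7.
Round up: n₁ = 16, giving n₂ = 1.5 × 16 = 24.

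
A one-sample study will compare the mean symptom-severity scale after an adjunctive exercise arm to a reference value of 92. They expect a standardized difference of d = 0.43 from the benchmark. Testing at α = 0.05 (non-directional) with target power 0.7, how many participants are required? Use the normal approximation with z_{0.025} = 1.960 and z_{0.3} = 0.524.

n = 34

For a one-sample test: n = ((z_{α/2} + z_β) / d)².
z_{α/2} + z_β = 1.960 + 0.524 = 2.484.
n = (2.484 / 0.43)² = 5.777² = 33.37.
Round up.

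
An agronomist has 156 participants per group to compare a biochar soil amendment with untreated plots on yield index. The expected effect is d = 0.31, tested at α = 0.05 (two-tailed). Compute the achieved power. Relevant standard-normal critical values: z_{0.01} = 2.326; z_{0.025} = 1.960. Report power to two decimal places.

power ≈ 0.78

For two equal groups, power = Φ(d·√(n/2) − z_{α/2}).
d·√(n/2) = 0.31 × √(156/2) = 0.31 × 8.832 = 2.738.
z_β = 2.738 − 1.960 = 0.778.
Power = Φ(0.778) = 0.782.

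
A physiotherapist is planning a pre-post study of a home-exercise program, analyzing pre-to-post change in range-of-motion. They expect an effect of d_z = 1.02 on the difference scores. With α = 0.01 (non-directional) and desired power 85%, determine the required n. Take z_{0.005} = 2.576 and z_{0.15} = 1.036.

For a paired (one-sample on differences) test: n = ((z_{α/2} + z_β) / d)².
z_{α/2} + z_β = 2.576 + 1.036 = 3.612.
n = (3.612 / 1.02)² = 3.541² = 12.54.
Round up.

n = 13 pairs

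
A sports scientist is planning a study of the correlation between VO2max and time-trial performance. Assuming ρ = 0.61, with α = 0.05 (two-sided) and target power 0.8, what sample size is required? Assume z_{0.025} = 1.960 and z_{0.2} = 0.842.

Fisher's z: C = ½·ln((1+r)/(1−r)) = ½·ln(4.1282) = 0.7089.
n = ((z_{α/2} + z_β)/C)² + 3.
(1.960 + 0.842) / 0.7089 = 2.802 / 0.7089 = 3.953.
n = 3.953² + 3 = 15.62 + 3 = 18.6.
Round up.

n = 19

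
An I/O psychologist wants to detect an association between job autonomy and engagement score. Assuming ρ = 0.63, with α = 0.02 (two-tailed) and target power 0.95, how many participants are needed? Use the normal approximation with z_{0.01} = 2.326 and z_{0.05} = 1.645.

n = 32

Fisher's z: C = ½·ln((1+r)/(1−r)) = ½·ln(4.4054) = 0.7414.
n = ((z_{α/2} + z_β)/C)² + 3.
(2.326 + 1.645) / 0.7414 = 3.971 / 0.7414 = 5.356.
n = 5.356² + 3 = 28.69 + 3 = 31.7.
Round up.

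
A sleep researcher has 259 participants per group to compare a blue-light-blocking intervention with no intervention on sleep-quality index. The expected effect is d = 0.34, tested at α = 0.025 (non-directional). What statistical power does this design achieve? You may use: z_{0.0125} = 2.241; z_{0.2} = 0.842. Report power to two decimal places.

power ≈ 0.95

For two equal groups, power = Φ(d·√(n/2) − z_{α/2}).
d·√(n/2) = 0.34 × √(259/2) = 0.34 × 11.380 = 3.869.
z_β = 3.869 − 2.241 = 1.628.
Power = Φ(1.628) = 0.948.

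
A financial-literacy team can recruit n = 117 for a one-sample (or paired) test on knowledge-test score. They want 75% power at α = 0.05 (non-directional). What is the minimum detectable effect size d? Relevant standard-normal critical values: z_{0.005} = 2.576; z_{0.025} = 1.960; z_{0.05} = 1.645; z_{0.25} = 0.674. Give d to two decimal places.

d_min ≈ 0.24

For a single sample (or paired design) of n = 117: d_min = (z_{α/2} + z_β)/√n.
z-sum = 1.960 + 0.674 = 2.634.
d_min = 2.634 / √117 = 2.634 / 10.817 = 0.244.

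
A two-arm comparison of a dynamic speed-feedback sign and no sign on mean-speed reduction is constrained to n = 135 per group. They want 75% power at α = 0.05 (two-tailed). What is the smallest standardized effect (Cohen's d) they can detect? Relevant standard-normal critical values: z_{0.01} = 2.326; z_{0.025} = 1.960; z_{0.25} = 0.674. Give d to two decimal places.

d_min ≈ 0.32

For two independent groups of n = 135 each: d_min = (z_{α/2} + z_β)·√(2/n).
z-sum = 1.960 + 0.674 = 2.634.
d_min = 2.634 × √(2/135) = 2.634 × 0.1217 = 0.321.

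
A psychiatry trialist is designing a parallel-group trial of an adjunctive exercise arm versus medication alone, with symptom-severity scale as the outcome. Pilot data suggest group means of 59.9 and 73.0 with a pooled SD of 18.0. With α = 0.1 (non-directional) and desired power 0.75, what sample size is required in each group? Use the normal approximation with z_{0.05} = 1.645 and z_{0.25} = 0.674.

n = 21 per group

Cohen's d = |M₁ − M₂| / SD_pooled = |59.9 − 73.0| / 18.0 = 13.1 / 18.0 = 0.728.
For two independent groups with equal n: n = 2·((z_{α/2} + z_β) / d)².
z_{α/2} + z_β = 1.645 + 0.674 = 2.319.
n = 2 × (2.319 / 0.728)² = 2 × 3.185² = 2 × 10.15 = 20.3.
Round up to the next whole participant.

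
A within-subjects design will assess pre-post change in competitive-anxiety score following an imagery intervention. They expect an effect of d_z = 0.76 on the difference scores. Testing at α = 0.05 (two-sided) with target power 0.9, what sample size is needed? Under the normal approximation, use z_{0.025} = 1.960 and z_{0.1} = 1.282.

For a paired (one-sample on differences) test: n = ((z_{α/2} + z_β) / d)².
z_{α/2} + z_β = 1.960 + 1.282 = 3.242.
n = (3.242 / 0.76)² = 4.266² = 18.20.
Round up.

n = 19 pairs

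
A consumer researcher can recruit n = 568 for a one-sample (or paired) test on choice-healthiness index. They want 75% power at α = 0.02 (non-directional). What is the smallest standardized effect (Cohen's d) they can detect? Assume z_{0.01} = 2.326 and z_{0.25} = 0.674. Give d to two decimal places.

For a single sample (or paired design) of n = 568: d_min = (z_{α/2} + z_β)/√n.
z-sum = 2.326 + 0.674 = 3.000.
d_min = 3.000 / √568 = 3.000 / 23.833 = 0.126.

d_min ≈ 0.13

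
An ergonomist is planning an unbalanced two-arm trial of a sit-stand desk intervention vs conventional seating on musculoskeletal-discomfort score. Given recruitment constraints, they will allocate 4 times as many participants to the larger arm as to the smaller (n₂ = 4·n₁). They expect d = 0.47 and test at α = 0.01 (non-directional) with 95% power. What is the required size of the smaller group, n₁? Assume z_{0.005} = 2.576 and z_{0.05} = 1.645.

With allocation ratio k = n₂/n₁ = 4, Var(x̄₁−x̄₂) = σ²(1/n₁ + 1/(k·n₁)) = σ²·(k+1)/(k·n₁).
So n₁ = (1 + 1/k)·((z_{α/2} + z_β)/d)² = 1.250 × (4.221/0.47)².
n₁ = 1.250 × 80.66 = 100.8.
Round up: n₁ = 101, giving n₂ = 4 × 101 = 404.

n₁ = 101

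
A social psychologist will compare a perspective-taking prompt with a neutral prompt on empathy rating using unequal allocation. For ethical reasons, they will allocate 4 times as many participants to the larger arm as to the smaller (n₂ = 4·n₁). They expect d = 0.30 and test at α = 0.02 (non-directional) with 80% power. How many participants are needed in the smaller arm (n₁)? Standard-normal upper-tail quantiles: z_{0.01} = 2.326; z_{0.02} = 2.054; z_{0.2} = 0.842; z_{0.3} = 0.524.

n₁ = 140

With allocation ratio k = n₂/n₁ = 4, Var(x̄₁−x̄₂) = σ²(1/n₁ + 1/(k·n₁)) = σ²·(k+1)/(k·n₁).
So n₁ = (1 + 1/k)·((z_{α/2} + z_β)/d)² = 1.250 × (3.168/0.30)².
n₁ = 1.250 × 111.51 = 139.4.
Round up: n₁ = 140, giving n₂ = 4 × 140 = 560.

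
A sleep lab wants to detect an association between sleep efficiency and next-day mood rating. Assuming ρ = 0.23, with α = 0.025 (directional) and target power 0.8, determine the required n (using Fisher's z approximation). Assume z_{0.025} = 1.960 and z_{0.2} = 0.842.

Fisher's z: C = ½·ln((1+r)/(1−r)) = ½·ln(1.5974) = 0.2342.
n = ((z_{α} + z_β)/C)² + 3.
(1.960 + 0.842) / 0.2342 = 2.802 / 0.2342 = 11.964.
n = 11.964² + 3 = 143.14 + 3 = 146.1.
Round up.

n = 147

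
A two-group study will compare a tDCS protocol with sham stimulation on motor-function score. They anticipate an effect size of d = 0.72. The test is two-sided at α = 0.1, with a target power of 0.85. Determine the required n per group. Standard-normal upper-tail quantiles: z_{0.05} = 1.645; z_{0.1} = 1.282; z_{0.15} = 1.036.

n = 28 per group

For two independent groups with equal n: n = 2·((z_{α/2} + z_β) / d)².
z_{α/2} + z_β = 1.645 + 1.036 = 2.681.
n = 2 × (2.681 / 0.72)² = 2 × 3.724² = 2 × 13.87 = 27.7.
Round up to the next whole participant.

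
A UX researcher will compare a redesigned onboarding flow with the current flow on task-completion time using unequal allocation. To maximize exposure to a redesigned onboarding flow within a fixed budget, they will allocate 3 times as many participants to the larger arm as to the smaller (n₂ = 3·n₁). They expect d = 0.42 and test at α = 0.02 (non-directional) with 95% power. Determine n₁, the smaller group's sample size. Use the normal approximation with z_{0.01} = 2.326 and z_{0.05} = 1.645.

With allocation ratio k = n₂/n₁ = 3, Var(x̄₁−x̄₂) = σ²(1/n₁ + 1/(k·n₁)) = σ²·(k+1)/(k·n₁).
So n₁ = (1 + 1/k)·((z_{α/2} + z_β)/d)² = 1.333 × (3.971/0.42)².
n₁ = 1.333 × 89.39 = 119.2.
Round up: n₁ = 120, giving n₂ = 3 × 120 = 360.

n₁ = 120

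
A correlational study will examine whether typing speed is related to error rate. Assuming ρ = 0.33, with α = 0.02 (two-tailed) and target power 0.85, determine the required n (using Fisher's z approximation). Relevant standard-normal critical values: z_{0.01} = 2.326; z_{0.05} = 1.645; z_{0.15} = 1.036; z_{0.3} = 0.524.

n = 100

Fisher's z: C = ½·ln((1+r)/(1−r)) = ½·ln(1.9851) = 0.3428.
n = ((z_{α/2} + z_β)/C)² + 3.
(2.326 + 1.036) / 0.3428 = 3.362 / 0.3428 = 9.807.
n = 9.807² + 3 = 96.19 + 3 = 99.2.
Round up.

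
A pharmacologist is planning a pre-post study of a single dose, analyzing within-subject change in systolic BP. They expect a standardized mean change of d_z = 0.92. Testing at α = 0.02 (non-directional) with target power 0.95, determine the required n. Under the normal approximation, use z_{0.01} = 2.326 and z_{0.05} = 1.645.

For a paired (one-sample on differences) test: n = ((z_{α/2} + z_β) / d)².
z_{α/2} + z_β = 2.326 + 1.645 = 3.971.
n = (3.971 / 0.92)² = 4.316² = 18.63.
Round up.

n = 19 pairs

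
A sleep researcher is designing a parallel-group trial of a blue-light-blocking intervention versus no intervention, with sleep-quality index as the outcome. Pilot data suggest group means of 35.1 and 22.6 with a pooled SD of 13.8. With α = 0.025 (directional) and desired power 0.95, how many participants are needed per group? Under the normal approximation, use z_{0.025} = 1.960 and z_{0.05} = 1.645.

Cohen's d = |M₁ − M₂| / SD_pooled = |35.1 − 22.6| / 13.8 = 12.5 / 13.8 = 0.906.
For two independent groups with equal n: n = 2·((z_{α} + z_β) / d)².
z_{α} + z_β = 1.960 + 1.645 = 3.605.
n = 2 × (3.605 / 0.906)² = 2 × 3.979² = 2 × 15.83 = 31.7.
Round up to the next whole participant.

n = 32 per group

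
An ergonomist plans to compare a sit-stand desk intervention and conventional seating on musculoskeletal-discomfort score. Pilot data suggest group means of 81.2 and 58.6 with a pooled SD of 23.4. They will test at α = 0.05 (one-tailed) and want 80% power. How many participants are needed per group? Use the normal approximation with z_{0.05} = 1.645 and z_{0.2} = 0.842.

n = 14 per group

Cohen's d = |M₁ − M₂| / SD_pooled = |81.2 − 58.6| / 23.4 = 22.6 / 23.4 = 0.966.
For two independent groups with equal n: n = 2·((z_{α} + z_β) / d)².
z_{α} + z_β = 1.645 + 0.842 = 2.487.
n = 2 × (2.487 / 0.966)² = 2 × 2.575² = 2 × 6.63 = 13.3.
Round up to the next whole participant.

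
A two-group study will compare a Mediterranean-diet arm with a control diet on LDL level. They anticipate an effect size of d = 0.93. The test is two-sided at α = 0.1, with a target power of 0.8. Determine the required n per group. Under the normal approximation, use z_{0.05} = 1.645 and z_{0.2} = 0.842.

For two independent groups with equal n: n = 2·((z_{α/2} + z_β) / d)².
z_{α/2} + z_β = 1.645 + 0.842 = 2.487.
n = 2 × (2.487 / 0.93)² = 2 × 2.674² = 2 × 7.15 = 14.3.
Round up to the next whole participant.

n = 15 per group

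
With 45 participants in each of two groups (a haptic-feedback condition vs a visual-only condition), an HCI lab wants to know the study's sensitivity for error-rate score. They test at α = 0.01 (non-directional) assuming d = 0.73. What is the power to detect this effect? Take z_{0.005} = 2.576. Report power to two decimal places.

power ≈ 0.81

For two equal groups, power = Φ(d·√(n/2) − z_{α/2}).
d·√(n/2) = 0.73 × √(45/2) = 0.73 × 4.743 = 3.463.
z_β = 3.463 − 2.576 = 0.887.
Power = Φ(0.887) = 0.812.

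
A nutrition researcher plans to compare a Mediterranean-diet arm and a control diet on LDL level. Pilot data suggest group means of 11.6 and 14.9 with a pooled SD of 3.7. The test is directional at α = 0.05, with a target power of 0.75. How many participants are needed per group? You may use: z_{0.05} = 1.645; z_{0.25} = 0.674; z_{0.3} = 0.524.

n = 14 per group

Cohen's d = |M₁ − M₂| / SD_pooled = |11.6 − 14.9| / 3.7 = 3.3 / 3.7 = 0.892.
For two independent groups with equal n: n = 2·((z_{α} + z_β) / d)².
z_{α} + z_β = 1.645 + 0.674 = 2.319.
n = 2 × (2.319 / 0.892)² = 2 × 2.600² = 2 × 6.76 = 13.5.
Round up to the next whole participant.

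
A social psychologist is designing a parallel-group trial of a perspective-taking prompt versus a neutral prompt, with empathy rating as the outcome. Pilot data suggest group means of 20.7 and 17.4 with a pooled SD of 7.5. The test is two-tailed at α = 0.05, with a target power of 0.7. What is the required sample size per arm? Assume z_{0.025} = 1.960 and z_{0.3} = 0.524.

Cohen's d = |M₁ − M₂| / SD_pooled = |20.7 − 17.4| / 7.5 = 3.3 / 7.5 = 0.440.
For two independent groups with equal n: n = 2·((z_{α/2} + z_β) / d)².
z_{α/2} + z_β = 1.960 + 0.524 = 2.484.
n = 2 × (2.484 / 0.440)² = 2 × 5.645² = 2 × 31.87 = 63.7.
Round up to the next whole participant.

n = 64 per group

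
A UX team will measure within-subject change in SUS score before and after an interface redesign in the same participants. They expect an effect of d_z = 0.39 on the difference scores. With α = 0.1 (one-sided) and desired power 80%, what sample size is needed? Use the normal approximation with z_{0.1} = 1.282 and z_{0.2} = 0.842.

n = 30 pairs

For a paired (one-sample on differences) test: n = ((z_{α} + z_β) / d)².
z_{α} + z_β = 1.282 + 0.842 = 2.124.
n = (2.124 / 0.39)² = 5.446² = 29.66.
Round up.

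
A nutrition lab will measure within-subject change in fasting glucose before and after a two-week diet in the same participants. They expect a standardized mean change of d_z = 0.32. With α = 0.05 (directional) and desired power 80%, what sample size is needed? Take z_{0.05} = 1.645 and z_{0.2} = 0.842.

n = 61 pairs

For a paired (one-sample on differences) test: n = ((z_{α} + z_β) / d)².
z_{α} + z_β = 1.645 + 0.842 = 2.487.
n = (2.487 / 0.32)² = 7.772² = 60.40.
Round up.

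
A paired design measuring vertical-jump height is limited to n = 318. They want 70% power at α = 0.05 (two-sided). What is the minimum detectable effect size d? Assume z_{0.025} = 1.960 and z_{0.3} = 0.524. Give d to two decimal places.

For a single sample (or paired design) of n = 318: d_min = (z_{α/2} + z_β)/√n.
z-sum = 1.960 + 0.524 = 2.484.
d_min = 2.484 / √318 = 2.484 / 17.833 = 0.139.

d_min ≈ 0.14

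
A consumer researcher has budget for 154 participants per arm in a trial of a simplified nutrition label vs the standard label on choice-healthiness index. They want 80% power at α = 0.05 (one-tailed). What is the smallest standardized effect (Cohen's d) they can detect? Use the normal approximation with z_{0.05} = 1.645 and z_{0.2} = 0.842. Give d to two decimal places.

d_min ≈ 0.28

For two independent groups of n = 154 each: d_min = (z_{α} + z_β)·√(2/n).
z-sum = 1.645 + 0.842 = 2.487.
d_min = 2.487 × √(2/154) = 2.487 × 0.1140 = 0.283.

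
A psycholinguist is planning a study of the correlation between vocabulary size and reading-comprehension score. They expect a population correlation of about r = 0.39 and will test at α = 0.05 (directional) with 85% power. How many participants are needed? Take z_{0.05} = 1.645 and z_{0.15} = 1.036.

Fisher's z: C = ½·ln((1+r)/(1−r)) = ½·ln(2.2787) = 0.4118.
n = ((z_{α} + z_β)/C)² + 3.
(1.645 + 1.036) / 0.4118 = 2.681 / 0.4118 = 6.510.
n = 6.510² + 3 = 42.39 + 3 = 45.4.
Round up.

n = 46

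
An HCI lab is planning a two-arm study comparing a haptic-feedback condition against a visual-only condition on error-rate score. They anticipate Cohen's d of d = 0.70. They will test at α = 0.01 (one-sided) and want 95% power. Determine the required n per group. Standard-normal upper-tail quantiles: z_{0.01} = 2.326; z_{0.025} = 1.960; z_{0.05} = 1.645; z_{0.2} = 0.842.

n = 65 per group

For two independent groups with equal n: n = 2·((z_{α} + z_β) / d)².
z_{α} + z_β = 2.326 + 1.645 = 3.971.
n = 2 × (3.971 / 0.70)² = 2 × 5.673² = 2 × 32.18 = 64.4.
Round up to the next whole participant.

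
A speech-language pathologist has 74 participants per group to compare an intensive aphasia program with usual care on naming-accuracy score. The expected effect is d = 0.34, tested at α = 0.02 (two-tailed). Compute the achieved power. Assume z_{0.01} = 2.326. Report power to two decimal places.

For two equal groups, power = Φ(d·√(n/2) − z_{α/2}).
d·√(n/2) = 0.34 × √(74/2) = 0.34 × 6.083 = 2.068.
z_β = 2.068 − 2.326 = -0.258.
Power = Φ(-0.258) = 0.398.

power ≈ 0.40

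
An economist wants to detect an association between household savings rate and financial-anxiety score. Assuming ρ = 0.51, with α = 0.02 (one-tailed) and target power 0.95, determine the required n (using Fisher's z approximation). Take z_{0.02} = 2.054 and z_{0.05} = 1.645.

n = 47

Fisher's z: C = ½·ln((1+r)/(1−r)) = ½·ln(3.0816) = 0.5627.
n = ((z_{α} + z_β)/C)² + 3.
(2.054 + 1.645) / 0.5627 = 3.699 / 0.5627 = 6.574.
n = 6.574² + 3 = 43.21 + 3 = 46.2.
Round up.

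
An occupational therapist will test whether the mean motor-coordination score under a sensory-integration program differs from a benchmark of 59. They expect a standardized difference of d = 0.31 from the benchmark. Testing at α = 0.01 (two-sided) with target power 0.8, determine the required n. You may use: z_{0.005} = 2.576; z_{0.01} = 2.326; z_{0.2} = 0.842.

For a one-sample test: n = ((z_{α/2} + z_β) / d)².
z_{α/2} + z_β = 2.576 + 0.842 = 3.418.
n = (3.418 / 0.31)² = 11.026² = 121.57.
Round up.

n = 122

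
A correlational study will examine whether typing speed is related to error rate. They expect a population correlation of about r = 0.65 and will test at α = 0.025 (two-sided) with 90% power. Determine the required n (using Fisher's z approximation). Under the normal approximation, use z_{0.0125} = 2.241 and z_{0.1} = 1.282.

n = 24

Fisher's z: C = ½·ln((1+r)/(1−r)) = ½·ln(4.7143) = 0.7753.
n = ((z_{α/2} + z_β)/C)² + 3.
(2.241 + 1.282) / 0.7753 = 3.523 / 0.7753 = 4.544.
n = 4.544² + 3 = 20.65 + 3 = 23.6.
Round up.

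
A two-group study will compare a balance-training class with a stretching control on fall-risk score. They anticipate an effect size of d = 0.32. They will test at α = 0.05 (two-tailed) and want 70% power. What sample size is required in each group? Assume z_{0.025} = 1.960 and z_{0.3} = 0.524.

For two independent groups with equal n: n = 2·((z_{α/2} + z_β) / d)².
z_{α/2} + z_β = 1.960 + 0.524 = 2.484.
n = 2 × (2.484 / 0.32)² = 2 × 7.763² = 2 × 60.26 = 120.5.
Round up to the next whole participant.

n = 121 per group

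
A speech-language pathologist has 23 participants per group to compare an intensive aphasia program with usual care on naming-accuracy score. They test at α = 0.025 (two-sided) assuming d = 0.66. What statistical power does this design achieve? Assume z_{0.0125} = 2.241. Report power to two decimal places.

For two equal groups, power = Φ(d·√(n/2) − z_{α/2}).
d·√(n/2) = 0.66 × √(23/2) = 0.66 × 3.391 = 2.238.
z_β = 2.238 − 2.241 = -0.003.
Power = Φ(-0.003) = 0.499.

power ≈ 0.50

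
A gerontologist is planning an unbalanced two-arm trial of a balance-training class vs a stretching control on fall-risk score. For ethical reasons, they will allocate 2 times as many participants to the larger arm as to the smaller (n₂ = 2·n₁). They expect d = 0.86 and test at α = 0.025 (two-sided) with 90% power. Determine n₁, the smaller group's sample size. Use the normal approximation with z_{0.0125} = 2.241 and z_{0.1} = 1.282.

n₁ = 26

With allocation ratio k = n₂/n₁ = 2, Var(x̄₁−x̄₂) = σ²(1/n₁ + 1/(k·n₁)) = σ²·(k+1)/(k·n₁).
So n₁ = (1 + 1/k)·((z_{α/2} + z_β)/d)² = 1.500 × (3.523/0.86)².
n₁ = 1.500 × 16.78 = 25.2.
Round up: n₁ = 26, giving n₂ = 2 × 26 = 52.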